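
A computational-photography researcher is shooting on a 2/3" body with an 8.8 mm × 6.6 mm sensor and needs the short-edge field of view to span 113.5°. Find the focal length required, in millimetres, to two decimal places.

From α = 2·arctan(h/2f) we get f = h / (2·tan(α/2)).
With h = 6.6 mm and α/2 = 56.75°, tan(α/2) ≈ 1.52525, so f ≈ 6.6 / 3.05051 ≈ 2.1636 mm.

2.16 mm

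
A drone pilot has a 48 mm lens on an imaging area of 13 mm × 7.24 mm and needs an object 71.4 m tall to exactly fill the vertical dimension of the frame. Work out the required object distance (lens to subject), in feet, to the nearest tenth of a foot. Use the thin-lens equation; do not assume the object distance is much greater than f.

W: 71.4 m = 71400 mm.
Magnification m = h/W = dᵢ/dₒ; combined with 1/f = 1/dₒ + 1/dᵢ this gives dₒ = f·(1 + W/h).
dₒ = 48 mm × (1 + 71400/7.24) = 48 × 9862.8785 ≈ 473418.166 mm = 473418.166/304.8 ft = 1553.21 ft.

1553.2 ft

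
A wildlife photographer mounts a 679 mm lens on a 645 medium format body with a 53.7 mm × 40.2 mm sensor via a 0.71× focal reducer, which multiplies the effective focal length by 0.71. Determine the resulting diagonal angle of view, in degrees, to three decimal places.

Effective focal length f = 679 × 0.71 = 482.09 mm.
Sensor diagonal = √(53.7² + 40.2²) = √4499.7300 ≈ 67.0800 mm.
α = 2·arctan(67.080 / (2 × 482.09)) = 2·arctan(0.06957) ≈ 7.9595°.

7.960°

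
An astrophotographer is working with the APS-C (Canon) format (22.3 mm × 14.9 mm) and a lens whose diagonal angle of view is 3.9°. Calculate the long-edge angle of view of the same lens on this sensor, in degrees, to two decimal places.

Sensor diagonal = √(22.3² + 14.9²) = √719.3000 ≈ 26.8198 mm.
From the diagonal AOV: f = 26.8198 / (2·tan(1.95°)) = 26.8198 / 0.06809 ≈ 393.8631 mm.
Long-edge AOV = 2·arctan(22.3 / (2 × 393.8631)) = 2·arctan(0.02831) ≈ 3.2431°.

3.24°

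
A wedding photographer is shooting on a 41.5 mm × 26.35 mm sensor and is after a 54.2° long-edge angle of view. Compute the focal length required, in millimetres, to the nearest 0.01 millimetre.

From α = 2·arctan(w/2f) we get f = w / (2·tan(α/2)).
With w = 41.5 mm and α/2 = 27.1°, tan(α/2) ≈ 0.51173, so f ≈ 41.5 / 1.02345 ≈ 40.5491 mm.

40.55 mm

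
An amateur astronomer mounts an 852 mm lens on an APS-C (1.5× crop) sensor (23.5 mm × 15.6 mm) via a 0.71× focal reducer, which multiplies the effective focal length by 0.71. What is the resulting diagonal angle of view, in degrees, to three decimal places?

2.671°

Effective focal length f = 852 × 0.71 = 604.92 mm.
Sensor diagonal = √(23.5² + 15.6²) = √795.6100 ≈ 28.2066 mm.
α = 2·arctan(28.207 / (2 × 604.92)) = 2·arctan(0.02331) ≈ 2.6711°.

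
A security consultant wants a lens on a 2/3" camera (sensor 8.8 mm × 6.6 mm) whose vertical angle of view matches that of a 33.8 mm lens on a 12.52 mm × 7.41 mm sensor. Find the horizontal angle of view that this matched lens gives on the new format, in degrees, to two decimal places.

Equal vertical AOV ⇒ f₂ = f₁ · 6.6/7.41 = 33.8 × 0.89069 ≈ 30.1053 mm.
Horizontal AOV on the new format = 2·arctan(8.8 / (2 × 30.1053)) = 2·arctan(0.14615) ≈ 16.6303°.

16.63°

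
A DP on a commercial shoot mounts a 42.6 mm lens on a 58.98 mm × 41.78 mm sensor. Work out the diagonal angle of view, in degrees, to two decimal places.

80.62°

Sensor diagonal = √(58.98² + 41.78²) = √5224.2088 ≈ 72.2787 mm.
Angle of view α = 2·arctan(d/2f) with d = 72.2787 mm and f = 42.6 mm.
d/2f = 0.84834; arctan(0.84834) ≈ 40.3093°, so α ≈ 80.6186°.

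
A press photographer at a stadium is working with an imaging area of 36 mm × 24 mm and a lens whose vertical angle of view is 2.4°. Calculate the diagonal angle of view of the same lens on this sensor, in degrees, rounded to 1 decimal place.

From the vertical AOV: f = 24 / (2·tan(1.2°)) = 24 / 0.04189 ≈ 572.8740 mm.
Sensor diagonal = √(36² + 24²) = √1872.0000 ≈ 43.2666 mm.
Diagonal AOV = 2·arctan(43.2666 / (2 × 572.8740)) = 2·arctan(0.03776) ≈ 4.3252°.

4.3°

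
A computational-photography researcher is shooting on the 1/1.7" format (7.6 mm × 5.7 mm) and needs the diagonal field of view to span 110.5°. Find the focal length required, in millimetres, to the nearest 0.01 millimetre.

3.30 mm

Sensor diagonal = √(7.6² + 5.7²) = √90.2500 ≈ 9.5000 mm.
From α = 2·arctan(d/2f) we get f = d / (2·tan(α/2)).
With d = 9.5000 mm and α/2 = 55.25°, tan(α/2) ≈ 1.44149, so f ≈ 9.5000 / 2.88299 ≈ 3.2952 mm.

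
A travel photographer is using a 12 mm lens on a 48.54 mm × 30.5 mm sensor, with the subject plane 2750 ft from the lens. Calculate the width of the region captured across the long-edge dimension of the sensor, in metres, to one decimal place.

dₒ: 2750 ft × 304.8 mm/ft = 838199.97 mm.
Similar triangles through the lens centre give W/dₒ = w/dᵢ; with 1/f = 1/dₒ + 1/dᵢ this gives W = w·(dₒ − f)/f.
W = 48.54 mm × (838200 − 12) / 12 = 48.54 × 69848.9978 ≈ 3390470.352 mm = 3390.47 m.

3390.5 m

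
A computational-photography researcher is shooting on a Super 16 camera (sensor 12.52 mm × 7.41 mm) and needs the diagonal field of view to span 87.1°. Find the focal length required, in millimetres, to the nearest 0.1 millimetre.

7.7 mm

Sensor diagonal = √(12.52² + 7.41²) = √211.6585 ≈ 14.5485 mm.
From α = 2·arctan(d/2f) we get f = d / (2·tan(α/2)).
With d = 14.5485 mm and α/2 = 43.55°, tan(α/2) ≈ 0.95062, so f ≈ 14.5485 / 1.90125 ≈ 7.6521 mm.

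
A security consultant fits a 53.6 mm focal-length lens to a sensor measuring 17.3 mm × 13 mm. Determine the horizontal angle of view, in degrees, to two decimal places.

18.33°

Angle of view α = 2·arctan(w/2f) with w = 17.3 mm and f = 53.6 mm.
w/2f = 0.16138; arctan(0.16138) ≈ 9.1674°, so α ≈ 18.3348°.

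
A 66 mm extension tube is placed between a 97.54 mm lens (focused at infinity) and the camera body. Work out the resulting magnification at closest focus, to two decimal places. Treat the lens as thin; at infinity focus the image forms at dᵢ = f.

0.68×

The tube moves the image plane from f to f + e, so dᵢ = 97.54 + 66 = 163.54 mm. Focus is achieved when 1/f = 1/dₒ + 1/dᵢ, giving dₒ = 1/(1/f − 1/(f+e)).
Magnification m = dᵢ/dₒ = (f+e)·(1/f − 1/(f+e)) = e/f = 66/97.54 ≈ 0.6766.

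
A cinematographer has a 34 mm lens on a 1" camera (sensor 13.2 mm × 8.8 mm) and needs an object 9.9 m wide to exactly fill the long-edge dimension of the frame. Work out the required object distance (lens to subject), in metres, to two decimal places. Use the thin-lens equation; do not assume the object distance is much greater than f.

25.53 m

W: 9.9 m = 9900 mm.
Magnification m = w/W = dᵢ/dₒ; combined with 1/f = 1/dₒ + 1/dᵢ this gives dₒ = f·(1 + W/w).
dₒ = 34 mm × (1 + 9900/13.2) = 34 × 751.0000 ≈ 25534.000 mm = 25.534 m.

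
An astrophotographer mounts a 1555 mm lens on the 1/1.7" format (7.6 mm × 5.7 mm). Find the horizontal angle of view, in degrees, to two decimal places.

0.28°

Angle of view α = 2·arctan(w/2f) with w = 7.6 mm and f = 1555 mm.
w/2f = 0.00244; arctan(0.00244) ≈ 0.1400°, so α ≈ 0.2800°.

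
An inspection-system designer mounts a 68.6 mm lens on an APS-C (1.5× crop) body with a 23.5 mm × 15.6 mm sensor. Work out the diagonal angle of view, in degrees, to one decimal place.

Sensor diagonal = √(23.5² + 15.6²) = √795.6100 ≈ 28.2066 mm.
Angle of view α = 2·arctan(d/2f) with d = 28.2066 mm and f = 68.6 mm.
d/2f = 0.20559; arctan(0.20559) ≈ 11.6174°, so α ≈ 23.2348°.

23.2°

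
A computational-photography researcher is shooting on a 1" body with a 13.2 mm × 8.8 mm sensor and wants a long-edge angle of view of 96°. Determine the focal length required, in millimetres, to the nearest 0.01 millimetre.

From α = 2·arctan(w/2f) we get f = w / (2·tan(α/2)).
With w = 13.2 mm and α/2 = 48°, tan(α/2) ≈ 1.11061, so f ≈ 13.2 / 2.22123 ≈ 5.9427 mm.

5.94 mm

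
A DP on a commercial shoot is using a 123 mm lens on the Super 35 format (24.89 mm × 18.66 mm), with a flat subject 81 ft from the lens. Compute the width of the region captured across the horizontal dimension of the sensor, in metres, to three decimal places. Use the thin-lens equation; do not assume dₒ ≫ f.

dₒ: 81 ft × 304.8 mm/ft = 24688.80 mm.
Similar triangles through the lens centre give W/dₒ = w/dᵢ; with 1/f = 1/dₒ + 1/dᵢ this gives W = w·(dₒ − f)/f.
W = 24.89 mm × (24688.8 − 123) / 123 = 24.89 × 199.7219 ≈ 4971.079 mm = 4.97108 m.

4.971 m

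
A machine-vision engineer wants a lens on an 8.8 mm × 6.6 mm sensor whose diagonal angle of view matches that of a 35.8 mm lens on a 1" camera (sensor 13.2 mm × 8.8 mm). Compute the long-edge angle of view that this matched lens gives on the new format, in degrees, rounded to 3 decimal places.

20.103°

Sensor diagonal = √(13.2² + 8.8²) = √251.6800 ≈ 15.8644 mm.
Sensor diagonal = √(8.8² + 6.6²) = √121.0000 ≈ 11.0000 mm.
Equal diagonal AOV ⇒ f₂ = f₁ · 11.0000/15.8644 = 35.8 × 0.69338 ≈ 24.8228 mm.
Long-edge AOV on the new format = 2·arctan(8.8 / (2 × 24.8228)) = 2·arctan(0.17726) ≈ 20.1032°.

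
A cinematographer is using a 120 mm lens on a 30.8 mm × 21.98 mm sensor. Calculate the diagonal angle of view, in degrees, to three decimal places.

Sensor diagonal = √(30.8² + 21.98²) = √1431.7604 ≈ 37.8386 mm.
Angle of view α = 2·arctan(d/2f) with d = 37.8386 mm and f = 120 mm.
d/2f = 0.15766; arctan(0.15766) ≈ 8.9596°, so α ≈ 17.9191°.

17.919°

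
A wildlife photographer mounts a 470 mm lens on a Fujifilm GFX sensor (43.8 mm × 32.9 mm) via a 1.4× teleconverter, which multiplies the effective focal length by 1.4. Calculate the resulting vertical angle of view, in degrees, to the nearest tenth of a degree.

2.9°

Effective focal length f = 470 × 1.4 = 658 mm.
α = 2·arctan(32.9 / (2 × 658)) = 2·arctan(0.02500) ≈ 2.8642°.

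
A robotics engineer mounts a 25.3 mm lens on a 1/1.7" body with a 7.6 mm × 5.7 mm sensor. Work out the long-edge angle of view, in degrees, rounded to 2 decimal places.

17.08°

Angle of view α = 2·arctan(w/2f) with w = 7.6 mm and f = 25.3 mm.
w/2f = 0.15020; arctan(0.15020) ≈ 8.5418°, so α ≈ 17.0837°.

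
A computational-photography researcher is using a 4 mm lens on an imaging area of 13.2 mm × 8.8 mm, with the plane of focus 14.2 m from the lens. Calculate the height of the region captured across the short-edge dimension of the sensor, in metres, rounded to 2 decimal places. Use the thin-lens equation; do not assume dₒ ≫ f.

31.23 m

dₒ: 14.2 m = 14200 mm.
Similar triangles through the lens centre give W/dₒ = h/dᵢ; with 1/f = 1/dₒ + 1/dᵢ this gives W = h·(dₒ − f)/f.
W = 8.8 mm × (14200 − 4) / 4 = 8.8 × 3549.0000 ≈ 31231.200 mm = 31.2312 m.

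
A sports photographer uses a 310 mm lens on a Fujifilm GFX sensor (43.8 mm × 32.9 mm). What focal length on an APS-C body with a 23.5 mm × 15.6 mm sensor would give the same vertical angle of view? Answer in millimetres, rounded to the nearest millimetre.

Equal angle of view means equal height/f ratio, so f₂ = f₁ · (height₂/height₁) = 310 × 15.6/32.9.
f₂ = 310 × 0.47416 ≈ 146.991 mm.

147 mm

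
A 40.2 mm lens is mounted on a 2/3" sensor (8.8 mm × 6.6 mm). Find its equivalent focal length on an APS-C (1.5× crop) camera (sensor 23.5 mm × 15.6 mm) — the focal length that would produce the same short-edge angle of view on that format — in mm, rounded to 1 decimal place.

95.0 mm

Equal angle of view means equal height/f ratio, so f₂ = f₁ · (height₂/height₁) = 40.2 × 15.6/6.6.
f₂ = 40.2 × 2.36364 ≈ 95.018 mm.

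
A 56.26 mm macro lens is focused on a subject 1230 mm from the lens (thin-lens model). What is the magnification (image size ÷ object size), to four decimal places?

0.0479×

Thin lens: 1/f = 1/dₒ + 1/dᵢ → 1/dᵢ = 1/56.26 − 1/1230 = 0.0169616 mm⁻¹, so dᵢ ≈ 58.9567 mm.
Magnification m = dᵢ/dₒ = 58.9567/1230 ≈ 0.04793.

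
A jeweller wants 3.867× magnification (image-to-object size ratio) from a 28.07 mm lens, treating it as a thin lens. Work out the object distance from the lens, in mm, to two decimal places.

35.33 mm

With m = dᵢ/dₒ and 1/f = 1/dₒ + 1/dᵢ, substituting dᵢ = m·dₒ gives 1/f = (1 + 1/m)/dₒ, hence dₒ = f·(1 + 1/m).
dₒ = 28.07 × (1 + 1/3.867) = 28.07 × 1.25860 ≈ 35.329 mm.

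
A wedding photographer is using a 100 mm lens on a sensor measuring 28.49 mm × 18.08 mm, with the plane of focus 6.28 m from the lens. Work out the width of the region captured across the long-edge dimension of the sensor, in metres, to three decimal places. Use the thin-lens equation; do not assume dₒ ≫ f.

1.761 m

dₒ: 6.28 m = 6280 mm.
Similar triangles through the lens centre give W/dₒ = w/dᵢ; with 1/f = 1/dₒ + 1/dᵢ this gives W = w·(dₒ − f)/f.
W = 28.49 mm × (6280 − 100) / 100 = 28.49 × 61.8000 ≈ 1760.682 mm = 1.76068 m.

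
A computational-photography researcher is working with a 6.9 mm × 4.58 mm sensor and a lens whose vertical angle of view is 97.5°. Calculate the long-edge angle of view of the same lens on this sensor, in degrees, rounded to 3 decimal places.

119.592°

From the vertical AOV: f = 4.58 / (2·tan(48.75°)) = 4.58 / 2.28056 ≈ 2.0083 mm.
Long-edge AOV = 2·arctan(6.9 / (2 × 2.0083)) = 2·arctan(1.71789) ≈ 119.5919°.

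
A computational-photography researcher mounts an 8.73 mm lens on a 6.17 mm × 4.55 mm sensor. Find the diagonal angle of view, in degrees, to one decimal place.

47.4°

Sensor diagonal = √(6.17² + 4.55²) = √58.7714 ≈ 7.6663 mm.
Angle of view α = 2·arctan(d/2f) with d = 7.6663 mm and f = 8.73 mm.
d/2f = 0.43908; arctan(0.43908) ≈ 23.7051°, so α ≈ 47.4102°.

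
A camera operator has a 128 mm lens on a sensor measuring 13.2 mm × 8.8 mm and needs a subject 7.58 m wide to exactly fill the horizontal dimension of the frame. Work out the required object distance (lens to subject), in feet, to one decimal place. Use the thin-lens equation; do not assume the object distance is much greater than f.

W: 7.58 m = 7580 mm.
Magnification m = w/W = dᵢ/dₒ; combined with 1/f = 1/dₒ + 1/dᵢ this gives dₒ = f·(1 + W/w).
dₒ = 128 mm × (1 + 7580/13.2) = 128 × 575.2424 ≈ 73631.030 mm = 73631.030/304.8 ft = 241.572 ft.

241.6 ft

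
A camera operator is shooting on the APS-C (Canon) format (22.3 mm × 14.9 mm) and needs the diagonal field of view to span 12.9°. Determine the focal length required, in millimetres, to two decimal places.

118.62 mm

Sensor diagonal = √(22.3² + 14.9²) = √719.3000 ≈ 26.8198 mm.
From α = 2·arctan(d/2f) we get f = d / (2·tan(α/2)).
With d = 26.8198 mm and α/2 = 6.45°, tan(α/2) ≈ 0.11305, so f ≈ 26.8198 / 0.22610 ≈ 118.6173 mm.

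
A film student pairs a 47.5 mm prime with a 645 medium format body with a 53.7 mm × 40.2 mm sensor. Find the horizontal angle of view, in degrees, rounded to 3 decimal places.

Angle of view α = 2·arctan(w/2f) with w = 53.7 mm and f = 47.5 mm.
w/2f = 0.56526; arctan(0.56526) ≈ 29.4779°, so α ≈ 58.9558°.

58.956°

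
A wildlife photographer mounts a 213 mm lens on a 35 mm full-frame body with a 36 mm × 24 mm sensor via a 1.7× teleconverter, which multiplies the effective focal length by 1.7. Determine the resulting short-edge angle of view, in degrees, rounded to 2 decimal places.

Effective focal length f = 213 × 1.7 = 362.1 mm.
α = 2·arctan(24 / (2 × 362.1)) = 2·arctan(0.03314) ≈ 3.7962°.

3.80°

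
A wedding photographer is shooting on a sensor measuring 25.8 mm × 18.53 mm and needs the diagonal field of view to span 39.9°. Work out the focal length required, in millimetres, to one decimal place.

43.8 mm

Sensor diagonal = √(25.8² + 18.53²) = √1009.0009 ≈ 31.7648 mm.
From α = 2·arctan(d/2f) we get f = d / (2·tan(α/2)).
With d = 31.7648 mm and α/2 = 19.95°, tan(α/2) ≈ 0.36298, so f ≈ 31.7648 / 0.72596 ≈ 43.7553 mm.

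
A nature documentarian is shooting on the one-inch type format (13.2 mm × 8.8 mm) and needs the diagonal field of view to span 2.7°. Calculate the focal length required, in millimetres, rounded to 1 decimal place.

336.6 mm

Sensor diagonal = √(13.2² + 8.8²) = √251.6800 ≈ 15.8644 mm.
From α = 2·arctan(d/2f) we get f = d / (2·tan(α/2)).
With d = 15.8644 mm and α/2 = 1.35°, tan(α/2) ≈ 0.02357, so f ≈ 15.8644 / 0.04713 ≈ 336.5913 mm.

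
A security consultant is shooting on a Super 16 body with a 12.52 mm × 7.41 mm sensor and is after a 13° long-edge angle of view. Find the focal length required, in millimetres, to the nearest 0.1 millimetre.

54.9 mm

From α = 2·arctan(w/2f) we get f = w / (2·tan(α/2)).
With w = 12.52 mm and α/2 = 6.5°, tan(α/2) ≈ 0.11394, so f ≈ 12.52 / 0.22787 ≈ 54.9433 mm.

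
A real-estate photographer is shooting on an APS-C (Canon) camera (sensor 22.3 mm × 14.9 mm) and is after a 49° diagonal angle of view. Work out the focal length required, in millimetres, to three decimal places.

Sensor diagonal = √(22.3² + 14.9²) = √719.3000 ≈ 26.8198 mm.
From α = 2·arctan(d/2f) we get f = d / (2·tan(α/2)).
With d = 26.8198 mm and α/2 = 24.5°, tan(α/2) ≈ 0.45573, so f ≈ 26.8198 / 0.91145 ≈ 29.4253 mm.

29.425 mm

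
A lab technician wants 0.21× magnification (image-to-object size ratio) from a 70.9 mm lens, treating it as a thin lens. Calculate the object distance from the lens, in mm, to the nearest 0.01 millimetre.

With m = dᵢ/dₒ and 1/f = 1/dₒ + 1/dᵢ, substituting dᵢ = m·dₒ gives 1/f = (1 + 1/m)/dₒ, hence dₒ = f·(1 + 1/m).
dₒ = 70.9 × (1 + 1/0.21) = 70.9 × 5.76190 ≈ 408.519 mm.

408.52 mm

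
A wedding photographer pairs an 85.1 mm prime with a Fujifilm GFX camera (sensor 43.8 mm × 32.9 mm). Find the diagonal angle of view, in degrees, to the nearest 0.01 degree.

Sensor diagonal = √(43.8² + 32.9²) = √3000.8500 ≈ 54.7800 mm.
Angle of view α = 2·arctan(d/2f) with d = 54.7800 mm and f = 85.1 mm.
d/2f = 0.32186; arctan(0.32186) ≈ 17.8411°, so α ≈ 35.6822°.

35.68°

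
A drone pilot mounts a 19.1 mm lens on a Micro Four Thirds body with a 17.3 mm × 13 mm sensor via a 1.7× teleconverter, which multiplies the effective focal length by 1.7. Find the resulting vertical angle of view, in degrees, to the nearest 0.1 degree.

22.6°

Effective focal length f = 19.1 × 1.7 = 32.47 mm.
α = 2·arctan(13 / (2 × 32.47)) = 2·arctan(0.20018) ≈ 22.6402°.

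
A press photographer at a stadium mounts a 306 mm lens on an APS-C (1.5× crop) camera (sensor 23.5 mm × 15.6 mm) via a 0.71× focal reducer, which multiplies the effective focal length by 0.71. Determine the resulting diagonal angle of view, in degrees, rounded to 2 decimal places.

Effective focal length f = 306 × 0.71 = 217.26 mm.
Sensor diagonal = √(23.5² + 15.6²) = √795.6100 ≈ 28.2066 mm.
α = 2·arctan(28.207 / (2 × 217.26)) = 2·arctan(0.06491) ≈ 7.4282°.

7.43°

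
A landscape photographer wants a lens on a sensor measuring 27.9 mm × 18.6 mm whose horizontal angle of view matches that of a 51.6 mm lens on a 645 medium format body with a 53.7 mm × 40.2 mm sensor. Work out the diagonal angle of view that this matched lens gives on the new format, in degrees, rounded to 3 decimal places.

Equal horizontal AOV ⇒ f₂ = f₁ · 27.9/53.7 = 51.6 × 0.51955 ≈ 26.8089 mm.
Sensor diagonal = √(27.9² + 18.6²) = √1124.3700 ≈ 33.5316 mm.
Diagonal AOV on the new format = 2·arctan(33.5316 / (2 × 26.8089)) = 2·arctan(0.62538) ≈ 64.0422°.

64.042°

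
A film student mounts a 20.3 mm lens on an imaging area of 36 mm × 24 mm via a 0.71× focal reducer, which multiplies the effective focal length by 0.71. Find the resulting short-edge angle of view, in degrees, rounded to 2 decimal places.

79.56°

Effective focal length f = 20.3 × 0.71 = 14.413 mm.
α = 2·arctan(24 / (2 × 14.413)) = 2·arctan(0.83258) ≈ 79.5603°.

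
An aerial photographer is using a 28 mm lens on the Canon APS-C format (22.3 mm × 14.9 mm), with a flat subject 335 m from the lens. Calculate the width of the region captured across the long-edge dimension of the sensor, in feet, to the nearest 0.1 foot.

dₒ: 335 m = 335000 mm.
Similar triangles through the lens centre give W/dₒ = w/dᵢ; with 1/f = 1/dₒ + 1/dᵢ this gives W = w·(dₒ − f)/f.
W = 22.3 mm × (335000 − 28) / 28 = 22.3 × 11963.2857 ≈ 266781.271 mm = 266781.271/304.8 ft = 875.267 ft.

875.3 ft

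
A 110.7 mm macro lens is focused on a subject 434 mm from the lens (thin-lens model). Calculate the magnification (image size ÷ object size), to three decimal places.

0.342×

Thin lens: 1/f = 1/dₒ + 1/dᵢ → 1/dᵢ = 1/110.7 − 1/434 = 0.0067293 mm⁻¹, so dᵢ ≈ 148.6044 mm.
Magnification m = dᵢ/dₒ = 148.6044/434 ≈ 0.34241.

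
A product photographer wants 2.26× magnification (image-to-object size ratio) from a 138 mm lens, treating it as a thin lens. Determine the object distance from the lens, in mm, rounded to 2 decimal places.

With m = dᵢ/dₒ and 1/f = 1/dₒ + 1/dᵢ, substituting dᵢ = m·dₒ gives 1/f = (1 + 1/m)/dₒ, hence dₒ = f·(1 + 1/m).
dₒ = 138 × (1 + 1/2.26) = 138 × 1.44248 ≈ 199.062 mm.

199.06 mm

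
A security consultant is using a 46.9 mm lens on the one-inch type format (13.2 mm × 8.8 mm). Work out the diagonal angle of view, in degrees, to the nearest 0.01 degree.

19.20°

Sensor diagonal = √(13.2² + 8.8²) = √251.6800 ≈ 15.8644 mm.
Angle of view α = 2·arctan(d/2f) with d = 15.8644 mm and f = 46.9 mm.
d/2f = 0.16913; arctan(0.16913) ≈ 9.5996°, so α ≈ 19.1992°.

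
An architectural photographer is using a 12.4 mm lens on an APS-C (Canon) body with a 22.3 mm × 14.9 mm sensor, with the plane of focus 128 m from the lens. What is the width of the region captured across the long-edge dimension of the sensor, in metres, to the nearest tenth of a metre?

230.2 m

dₒ: 128 m = 128000 mm.
Similar triangles through the lens centre give W/dₒ = w/dᵢ; with 1/f = 1/dₒ + 1/dᵢ this gives W = w·(dₒ − f)/f.
W = 22.3 mm × (128000 − 12.4) / 12.4 = 22.3 × 10321.5806 ≈ 230171.248 mm = 230.171 m.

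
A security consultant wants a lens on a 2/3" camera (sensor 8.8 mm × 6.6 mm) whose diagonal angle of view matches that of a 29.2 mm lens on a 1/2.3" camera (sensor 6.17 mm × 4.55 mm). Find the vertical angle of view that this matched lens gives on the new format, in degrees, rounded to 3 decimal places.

Sensor diagonal = √(6.17² + 4.55²) = √58.7714 ≈ 7.6663 mm.
Sensor diagonal = √(8.8² + 6.6²) = √121.0000 ≈ 11.0000 mm.
Equal diagonal AOV ⇒ f₂ = f₁ · 11.0000/7.6663 = 29.2 × 1.43486 ≈ 41.8979 mm.
Vertical AOV on the new format = 2·arctan(6.6 / (2 × 41.8979)) = 2·arctan(0.07876) ≈ 9.0070°.

9.007°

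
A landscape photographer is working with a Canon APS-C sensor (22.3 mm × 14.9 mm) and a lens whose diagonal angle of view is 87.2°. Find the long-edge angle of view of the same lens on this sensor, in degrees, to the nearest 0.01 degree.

Sensor diagonal = √(22.3² + 14.9²) = √719.3000 ≈ 26.8198 mm.
From the diagonal AOV: f = 26.8198 / (2·tan(43.6°)) = 26.8198 / 1.90457 ≈ 14.0818 mm.
Long-edge AOV = 2·arctan(22.3 / (2 × 14.0818)) = 2·arctan(0.79180) ≈ 76.7447°.

76.74°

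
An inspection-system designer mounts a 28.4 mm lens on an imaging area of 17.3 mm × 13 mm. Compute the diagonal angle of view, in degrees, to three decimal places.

41.712°

Sensor diagonal = √(17.3² + 13²) = √468.2900 ≈ 21.6400 mm.
Angle of view α = 2·arctan(d/2f) with d = 21.6400 mm and f = 28.4 mm.
d/2f = 0.38099; arctan(0.38099) ≈ 20.8561°, so α ≈ 41.7123°.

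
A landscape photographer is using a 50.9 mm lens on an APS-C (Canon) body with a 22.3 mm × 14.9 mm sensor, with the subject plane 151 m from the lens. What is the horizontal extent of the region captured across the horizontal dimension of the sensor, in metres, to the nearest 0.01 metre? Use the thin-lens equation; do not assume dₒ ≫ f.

dₒ: 151 m = 151000 mm.
Similar triangles through the lens centre give W/dₒ = w/dᵢ; with 1/f = 1/dₒ + 1/dᵢ this gives W = w·(dₒ − f)/f.
W = 22.3 mm × (151000 − 50.9) / 50.9 = 22.3 × 2965.6012 ≈ 66132.906 mm = 66.1329 m.

66.13 m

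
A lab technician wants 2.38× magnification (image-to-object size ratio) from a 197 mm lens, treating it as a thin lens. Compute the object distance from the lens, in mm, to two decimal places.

279.77 mm

With m = dᵢ/dₒ and 1/f = 1/dₒ + 1/dᵢ, substituting dᵢ = m·dₒ gives 1/f = (1 + 1/m)/dₒ, hence dₒ = f·(1 + 1/m).
dₒ = 197 × (1 + 1/2.38) = 197 × 1.42017 ≈ 279.773 mm.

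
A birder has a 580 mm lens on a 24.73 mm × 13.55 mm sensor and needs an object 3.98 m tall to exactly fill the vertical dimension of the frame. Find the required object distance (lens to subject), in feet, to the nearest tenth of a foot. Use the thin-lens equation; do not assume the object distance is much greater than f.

W: 3.98 m = 3980 mm.
Magnification m = h/W = dᵢ/dₒ; combined with 1/f = 1/dₒ + 1/dᵢ this gives dₒ = f·(1 + W/h).
dₒ = 580 mm × (1 + 3980/13.55) = 580 × 294.7269 ≈ 170941.624 mm = 170941.624/304.8 ft = 560.832 ft.

560.8 ft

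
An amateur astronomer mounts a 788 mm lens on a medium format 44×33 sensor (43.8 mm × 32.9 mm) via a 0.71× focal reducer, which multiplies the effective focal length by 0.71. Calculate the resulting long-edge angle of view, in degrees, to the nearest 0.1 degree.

4.5°

Effective focal length f = 788 × 0.71 = 559.48 mm.
α = 2·arctan(43.8 / (2 × 559.48)) = 2·arctan(0.03914) ≈ 4.4832°.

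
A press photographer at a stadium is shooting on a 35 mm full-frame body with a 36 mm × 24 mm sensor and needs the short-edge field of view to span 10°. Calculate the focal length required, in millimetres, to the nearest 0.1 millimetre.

137.2 mm

From α = 2·arctan(h/2f) we get f = h / (2·tan(α/2)).
With h = 24 mm and α/2 = 5°, tan(α/2) ≈ 0.08749, so f ≈ 24 / 0.17498 ≈ 137.1606 mm.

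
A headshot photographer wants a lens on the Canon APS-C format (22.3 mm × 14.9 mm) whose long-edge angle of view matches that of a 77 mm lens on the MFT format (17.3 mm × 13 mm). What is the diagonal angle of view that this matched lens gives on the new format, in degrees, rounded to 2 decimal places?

Equal long-edge AOV ⇒ f₂ = f₁ · 22.3/17.3 = 77 × 1.28902 ≈ 99.2543 mm.
Sensor diagonal = √(22.3² + 14.9²) = √719.3000 ≈ 26.8198 mm.
Diagonal AOV on the new format = 2·arctan(26.8198 / (2 × 99.2543)) = 2·arctan(0.13511) ≈ 15.3889°.

15.39°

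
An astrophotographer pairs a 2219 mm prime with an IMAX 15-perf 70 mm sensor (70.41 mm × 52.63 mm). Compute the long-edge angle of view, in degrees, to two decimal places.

Angle of view α = 2·arctan(w/2f) with w = 70.41 mm and f = 2219 mm.
w/2f = 0.01587; arctan(0.01587) ≈ 0.9089°, so α ≈ 1.8179°.

1.82°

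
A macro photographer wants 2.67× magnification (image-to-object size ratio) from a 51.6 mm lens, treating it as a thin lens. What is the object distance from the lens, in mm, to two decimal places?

With m = dᵢ/dₒ and 1/f = 1/dₒ + 1/dᵢ, substituting dᵢ = m·dₒ gives 1/f = (1 + 1/m)/dₒ, hence dₒ = f·(1 + 1/m).
dₒ = 51.6 × (1 + 1/2.67) = 51.6 × 1.37453 ≈ 70.926 mm.

70.93 mm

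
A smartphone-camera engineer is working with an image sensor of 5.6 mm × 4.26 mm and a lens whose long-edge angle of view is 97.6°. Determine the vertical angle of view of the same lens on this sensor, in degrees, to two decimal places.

81.98°

From the long-edge AOV: f = 5.6 / (2·tan(48.8°)) = 5.6 / 2.28458 ≈ 2.4512 mm.
Vertical AOV = 2·arctan(4.26 / (2 × 2.4512)) = 2·arctan(0.86896) ≈ 81.9785°.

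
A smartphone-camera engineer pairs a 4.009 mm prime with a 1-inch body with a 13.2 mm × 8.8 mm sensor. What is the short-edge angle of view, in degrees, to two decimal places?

Angle of view α = 2·arctan(h/2f) with h = 8.8 mm and f = 4.009 mm.
h/2f = 1.09753; arctan(1.09753) ≈ 47.6622°, so α ≈ 95.3244°.

95.32°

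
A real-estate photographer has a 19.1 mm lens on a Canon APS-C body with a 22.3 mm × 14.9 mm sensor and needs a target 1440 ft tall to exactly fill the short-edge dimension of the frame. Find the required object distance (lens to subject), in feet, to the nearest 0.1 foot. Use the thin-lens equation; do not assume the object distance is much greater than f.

W: 1440 ft × 304.8 mm/ft = 438911.99 mm.
Magnification m = h/W = dᵢ/dₒ; combined with 1/f = 1/dₒ + 1/dᵢ this gives dₒ = f·(1 + W/h).
dₒ = 19.1 mm × (1 + 438912/14.9) = 19.1 × 29458.1803 ≈ 562651.243 mm = 562651.243/304.8 ft = 1845.97 ft.

1846.0 ft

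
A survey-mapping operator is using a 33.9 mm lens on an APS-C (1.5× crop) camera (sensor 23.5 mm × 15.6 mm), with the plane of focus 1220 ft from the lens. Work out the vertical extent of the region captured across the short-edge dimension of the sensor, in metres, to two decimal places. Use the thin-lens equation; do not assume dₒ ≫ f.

171.10 m

dₒ: 1220 ft × 304.8 mm/ft = 371855.99 mm.
Similar triangles through the lens centre give W/dₒ = h/dᵢ; with 1/f = 1/dₒ + 1/dᵢ this gives W = h·(dₒ − f)/f.
W = 15.6 mm × (371856 − 33.9) / 33.9 = 15.6 × 10968.2032 ≈ 171103.970 mm = 171.104 m.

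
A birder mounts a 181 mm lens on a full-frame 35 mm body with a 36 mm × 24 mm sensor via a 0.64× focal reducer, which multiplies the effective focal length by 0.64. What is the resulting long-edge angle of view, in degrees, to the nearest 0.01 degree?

17.66°

Effective focal length f = 181 × 0.64 = 115.84 mm.
α = 2·arctan(36 / (2 × 115.84)) = 2·arctan(0.15539) ≈ 17.6647°.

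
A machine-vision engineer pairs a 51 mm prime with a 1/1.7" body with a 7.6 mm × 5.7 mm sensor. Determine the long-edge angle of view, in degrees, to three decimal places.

Angle of view α = 2·arctan(w/2f) with w = 7.6 mm and f = 51 mm.
w/2f = 0.07451; arctan(0.07451) ≈ 4.2612°, so α ≈ 8.5224°.

8.522°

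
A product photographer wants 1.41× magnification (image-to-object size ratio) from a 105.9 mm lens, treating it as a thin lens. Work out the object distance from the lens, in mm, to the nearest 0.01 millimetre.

181.01 mm

With m = dᵢ/dₒ and 1/f = 1/dₒ + 1/dᵢ, substituting dᵢ = m·dₒ gives 1/f = (1 + 1/m)/dₒ, hence dₒ = f·(1 + 1/m).
dₒ = 105.9 × (1 + 1/1.41) = 105.9 × 1.70922 ≈ 181.006 mm.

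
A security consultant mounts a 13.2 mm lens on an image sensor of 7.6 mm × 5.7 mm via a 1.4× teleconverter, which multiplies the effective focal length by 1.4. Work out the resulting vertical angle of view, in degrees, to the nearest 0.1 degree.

17.5°

Effective focal length f = 13.2 × 1.4 = 18.48 mm.
α = 2·arctan(5.7 / (2 × 18.48)) = 2·arctan(0.15422) ≈ 17.5343°.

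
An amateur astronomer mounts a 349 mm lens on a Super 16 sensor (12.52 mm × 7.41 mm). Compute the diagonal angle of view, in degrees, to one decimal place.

Sensor diagonal = √(12.52² + 7.41²) = √211.6585 ≈ 14.5485 mm.
Angle of view α = 2·arctan(d/2f) with d = 14.5485 mm and f = 349 mm.
d/2f = 0.02084; arctan(0.02084) ≈ 1.1940°, so α ≈ 2.3881°.

2.4°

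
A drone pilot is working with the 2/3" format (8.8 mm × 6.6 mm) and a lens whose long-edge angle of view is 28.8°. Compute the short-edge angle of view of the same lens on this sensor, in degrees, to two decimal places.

21.80°

From the long-edge AOV: f = 8.8 / (2·tan(14.4°)) = 8.8 / 0.51351 ≈ 17.1369 mm.
Short-edge AOV = 2·arctan(6.6 / (2 × 17.1369)) = 2·arctan(0.19257) ≈ 21.7997°.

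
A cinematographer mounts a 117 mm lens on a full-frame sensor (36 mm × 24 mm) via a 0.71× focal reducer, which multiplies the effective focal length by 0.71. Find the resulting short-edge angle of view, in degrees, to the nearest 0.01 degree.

16.44°

Effective focal length f = 117 × 0.71 = 83.07 mm.
α = 2·arctan(24 / (2 × 83.07)) = 2·arctan(0.14446) ≈ 16.4398°.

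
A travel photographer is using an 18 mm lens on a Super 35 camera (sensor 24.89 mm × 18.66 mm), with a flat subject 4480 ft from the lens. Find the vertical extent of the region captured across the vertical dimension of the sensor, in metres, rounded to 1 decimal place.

dₒ: 4480 ft × 304.8 mm/ft = 1365503.96 mm.
Similar triangles through the lens centre give W/dₒ = h/dᵢ; with 1/f = 1/dₒ + 1/dᵢ this gives W = h·(dₒ − f)/f.
W = 18.66 mm × (1.3655e+06 − 18) / 18 = 18.66 × 75860.3309 ≈ 1415553.775 mm = 1415.55 m.

1415.6 m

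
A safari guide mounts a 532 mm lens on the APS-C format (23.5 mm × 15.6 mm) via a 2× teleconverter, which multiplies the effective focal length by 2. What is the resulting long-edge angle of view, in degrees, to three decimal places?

Effective focal length f = 532 × 2 = 1064 mm.
α = 2·arctan(23.5 / (2 × 1064)) = 2·arctan(0.01104) ≈ 1.2654°.

1.265°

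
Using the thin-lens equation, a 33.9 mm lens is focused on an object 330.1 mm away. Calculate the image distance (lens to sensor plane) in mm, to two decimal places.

1/dᵢ = 1/f − 1/dₒ = 1/33.9 − 1/330.1 = 0.0264691 mm⁻¹.
dᵢ = 1/0.0264691 ≈ 37.7798 mm.

37.78 mm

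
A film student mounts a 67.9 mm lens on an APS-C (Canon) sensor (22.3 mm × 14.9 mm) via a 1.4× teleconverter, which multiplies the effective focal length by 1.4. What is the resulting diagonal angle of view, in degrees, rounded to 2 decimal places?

16.06°

Effective focal length f = 67.9 × 1.4 = 95.06 mm.
Sensor diagonal = √(22.3² + 14.9²) = √719.3000 ≈ 26.8198 mm.
α = 2·arctan(26.820 / (2 × 95.06)) = 2·arctan(0.14107) ≈ 16.0592°.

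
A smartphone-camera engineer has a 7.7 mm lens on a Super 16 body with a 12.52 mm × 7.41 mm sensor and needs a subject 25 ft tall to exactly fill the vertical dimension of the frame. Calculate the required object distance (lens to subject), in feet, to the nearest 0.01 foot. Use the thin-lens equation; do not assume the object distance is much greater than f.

26.00 ft

W: 25 ft × 304.8 mm/ft = 7620.00 mm.
Magnification m = h/W = dᵢ/dₒ; combined with 1/f = 1/dₒ + 1/dᵢ this gives dₒ = f·(1 + W/h).
dₒ = 7.7 mm × (1 + 7620/7.41) = 7.7 × 1029.3400 ≈ 7925.918 mm = 7925.918/304.8 ft = 26.0037 ft.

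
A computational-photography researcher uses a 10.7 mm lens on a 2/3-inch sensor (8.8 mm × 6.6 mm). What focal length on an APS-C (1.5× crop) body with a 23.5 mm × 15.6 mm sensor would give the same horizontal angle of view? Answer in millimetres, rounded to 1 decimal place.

28.6 mm

Equal angle of view means equal width/f ratio, so f₂ = f₁ · (width₂/width₁) = 10.7 × 23.5/8.8.
f₂ = 10.7 × 2.67045 ≈ 28.574 mm.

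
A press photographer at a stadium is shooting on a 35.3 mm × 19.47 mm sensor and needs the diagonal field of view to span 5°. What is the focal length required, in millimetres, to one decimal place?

461.7 mm

Sensor diagonal = √(35.3² + 19.47²) = √1625.1709 ≈ 40.3134 mm.
From α = 2·arctan(d/2f) we get f = d / (2·tan(α/2)).
With d = 40.3134 mm and α/2 = 2.5°, tan(α/2) ≈ 0.04366, so f ≈ 40.3134 / 0.08732 ≈ 461.6644 mm.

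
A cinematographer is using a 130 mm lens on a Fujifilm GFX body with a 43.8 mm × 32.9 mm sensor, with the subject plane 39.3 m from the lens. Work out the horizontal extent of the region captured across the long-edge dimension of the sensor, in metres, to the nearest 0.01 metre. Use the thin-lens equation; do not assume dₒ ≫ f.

13.20 m

dₒ: 39.3 m = 39300 mm.
Similar triangles through the lens centre give W/dₒ = w/dᵢ; with 1/f = 1/dₒ + 1/dᵢ this gives W = w·(dₒ − f)/f.
W = 43.8 mm × (39300 − 130) / 130 = 43.8 × 301.3077 ≈ 13197.277 mm = 13.1973 m.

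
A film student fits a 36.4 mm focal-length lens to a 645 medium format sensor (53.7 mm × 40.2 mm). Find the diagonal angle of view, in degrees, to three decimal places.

85.317°

Sensor diagonal = √(53.7² + 40.2²) = √4499.7300 ≈ 67.0800 mm.
Angle of view α = 2·arctan(d/2f) with d = 67.0800 mm and f = 36.4 mm.
d/2f = 0.92143; arctan(0.92143) ≈ 42.6584°, so α ≈ 85.3167°.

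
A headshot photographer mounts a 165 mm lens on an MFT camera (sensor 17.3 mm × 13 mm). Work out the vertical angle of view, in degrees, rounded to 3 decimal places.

4.512°

Angle of view α = 2·arctan(h/2f) with h = 13 mm and f = 165 mm.
h/2f = 0.03939; arctan(0.03939) ≈ 2.2559°, so α ≈ 4.5119°.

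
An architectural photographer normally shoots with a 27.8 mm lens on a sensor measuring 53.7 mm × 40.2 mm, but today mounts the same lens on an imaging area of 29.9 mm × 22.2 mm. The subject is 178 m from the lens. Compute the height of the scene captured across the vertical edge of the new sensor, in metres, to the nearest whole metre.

142 m

The focal length stays 27.8 mm; the relevant sensor dimension is now h = 22.2 mm. Object distance dₒ = 178 m = 178000 mm.
Thin-lens field height W = h·(dₒ − f)/f = 22.2 × (178000 − 27.8)/27.8 ≈ 142121.685 mm = 142.122 m.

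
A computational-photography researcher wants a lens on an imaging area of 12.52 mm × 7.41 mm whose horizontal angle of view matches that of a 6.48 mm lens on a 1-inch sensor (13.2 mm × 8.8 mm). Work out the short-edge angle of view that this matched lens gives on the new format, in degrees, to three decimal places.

62.164°

Equal horizontal AOV ⇒ f₂ = f₁ · 12.52/13.2 = 6.48 × 0.94848 ≈ 6.1462 mm.
Short-edge AOV on the new format = 2·arctan(7.41 / (2 × 6.1462)) = 2·arctan(0.60281) ≈ 62.1643°.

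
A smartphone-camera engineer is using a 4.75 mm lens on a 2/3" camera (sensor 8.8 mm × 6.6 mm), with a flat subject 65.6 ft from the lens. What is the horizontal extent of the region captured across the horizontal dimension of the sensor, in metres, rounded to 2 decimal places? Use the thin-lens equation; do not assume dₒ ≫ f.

37.03 m

dₒ: 65.6 ft × 304.8 mm/ft = 19994.88 mm.
Similar triangles through the lens centre give W/dₒ = w/dᵢ; with 1/f = 1/dₒ + 1/dᵢ this gives W = w·(dₒ − f)/f.
W = 8.8 mm × (19994.9 − 4.75) / 4.75 = 8.8 × 4208.4483 ≈ 37034.345 mm = 37.0343 m.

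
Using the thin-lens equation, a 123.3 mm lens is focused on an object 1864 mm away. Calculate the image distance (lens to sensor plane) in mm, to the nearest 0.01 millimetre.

132.03 mm

1/dᵢ = 1/f − 1/dₒ = 1/123.3 − 1/1864 = 0.0075738 mm⁻¹.
dᵢ = 1/0.0075738 ≈ 132.0338 mm.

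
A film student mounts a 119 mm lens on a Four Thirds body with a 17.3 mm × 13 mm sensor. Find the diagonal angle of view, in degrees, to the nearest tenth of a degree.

Sensor diagonal = √(17.3² + 13²) = √468.2900 ≈ 21.6400 mm.
Angle of view α = 2·arctan(d/2f) with d = 21.6400 mm and f = 119 mm.
d/2f = 0.09092; arctan(0.09092) ≈ 5.1953°, so α ≈ 10.3906°.

10.4°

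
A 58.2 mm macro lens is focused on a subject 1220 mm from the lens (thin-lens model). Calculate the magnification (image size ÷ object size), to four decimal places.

0.0501×

Thin lens: 1/f = 1/dₒ + 1/dᵢ → 1/dᵢ = 1/58.2 − 1/1220 = 0.0163625 mm⁻¹, so dᵢ ≈ 61.1155 mm.
Magnification m = dᵢ/dₒ = 61.1155/1220 ≈ 0.05009.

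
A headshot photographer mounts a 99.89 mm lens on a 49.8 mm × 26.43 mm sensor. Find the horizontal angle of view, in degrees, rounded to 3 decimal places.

27.994°

Angle of view α = 2·arctan(w/2f) with w = 49.8 mm and f = 99.89 mm.
w/2f = 0.24927; arctan(0.24927) ≈ 13.9971°, so α ≈ 27.9942°.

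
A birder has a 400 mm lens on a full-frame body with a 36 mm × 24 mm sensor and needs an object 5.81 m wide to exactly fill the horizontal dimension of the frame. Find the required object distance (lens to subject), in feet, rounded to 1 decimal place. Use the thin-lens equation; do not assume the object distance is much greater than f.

213.1 ft

W: 5.81 m = 5810 mm.
Magnification m = w/W = dᵢ/dₒ; combined with 1/f = 1/dₒ + 1/dᵢ this gives dₒ = f·(1 + W/w).
dₒ = 400 mm × (1 + 5810/36) = 400 × 162.3889 ≈ 64955.556 mm = 64955.556/304.8 ft = 213.109 ft.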